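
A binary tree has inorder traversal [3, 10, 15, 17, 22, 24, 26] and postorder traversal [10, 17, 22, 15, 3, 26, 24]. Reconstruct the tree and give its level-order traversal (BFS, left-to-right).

Inorder:   [3, 10, 15, 17, 22, 24, 26]
Postorder: [10, 17, 22, 15, 3, 26, 24]
Algorithm: postorder visits root last, so walk postorder right-to-left;
each value is the root of the current inorder slice — split it at that
value, recurse on the right subtree first, then the left.
Recursive splits:
  root=24; inorder splits into left=[3, 10, 15, 17, 22], right=[26]
  root=26; inorder splits into left=[], right=[]
  root=3; inorder splits into left=[], right=[10, 15, 17, 22]
  root=15; inorder splits into left=[10], right=[17, 22]
  root=22; inorder splits into left=[17], right=[]
  root=17; inorder splits into left=[], right=[]
  root=10; inorder splits into left=[], right=[]
Reconstructed level-order: [24, 3, 26, 15, 10, 22, 17]


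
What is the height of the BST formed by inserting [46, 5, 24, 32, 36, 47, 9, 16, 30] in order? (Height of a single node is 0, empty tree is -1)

Insertion order: [46, 5, 24, 32, 36, 47, 9, 16, 30]
Tree (level-order array): [46, 5, 47, None, 24, None, None, 9, 32, None, 16, 30, 36]
Compute height bottom-up (empty subtree = -1):
  height(16) = 1 + max(-1, -1) = 0
  height(9) = 1 + max(-1, 0) = 1
  height(30) = 1 + max(-1, -1) = 0
  height(36) = 1 + max(-1, -1) = 0
  height(32) = 1 + max(0, 0) = 1
  height(24) = 1 + max(1, 1) = 2
  height(5) = 1 + max(-1, 2) = 3
  height(47) = 1 + max(-1, -1) = 0
  height(46) = 1 + max(3, 0) = 4
Height = 4


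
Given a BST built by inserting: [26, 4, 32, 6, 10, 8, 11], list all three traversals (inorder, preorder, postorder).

Tree insertion order: [26, 4, 32, 6, 10, 8, 11]
Tree (level-order array): [26, 4, 32, None, 6, None, None, None, 10, 8, 11]
Inorder (L, root, R): [4, 6, 8, 10, 11, 26, 32]
Preorder (root, L, R): [26, 4, 6, 10, 8, 11, 32]
Postorder (L, R, root): [8, 11, 10, 6, 4, 32, 26]


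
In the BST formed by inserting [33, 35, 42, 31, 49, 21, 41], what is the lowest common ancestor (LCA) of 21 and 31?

Tree insertion order: [33, 35, 42, 31, 49, 21, 41]
Tree (level-order array): [33, 31, 35, 21, None, None, 42, None, None, 41, 49]
In a BST, the LCA of p=21, q=31 is the first node v on the
root-to-leaf path with p <= v <= q (go left if both < v, right if both > v).
Walk from root:
  at 33: both 21 and 31 < 33, go left
  at 31: 21 <= 31 <= 31, this is the LCA
LCA = 31


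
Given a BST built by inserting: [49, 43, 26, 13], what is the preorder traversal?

Tree insertion order: [49, 43, 26, 13]
Tree (level-order array): [49, 43, None, 26, None, 13]
Preorder traversal: [49, 43, 26, 13]


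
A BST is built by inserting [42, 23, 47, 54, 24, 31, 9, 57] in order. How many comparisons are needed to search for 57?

Search path for 57: 42 -> 47 -> 54 -> 57
Found: True
Comparisons: 4


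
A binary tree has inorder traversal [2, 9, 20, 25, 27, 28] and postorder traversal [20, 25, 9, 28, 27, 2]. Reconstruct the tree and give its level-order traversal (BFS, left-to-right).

Inorder:   [2, 9, 20, 25, 27, 28]
Postorder: [20, 25, 9, 28, 27, 2]
Algorithm: postorder visits root last, so walk postorder right-to-left;
each value is the root of the current inorder slice — split it at that
value, recurse on the right subtree first, then the left.
Recursive splits:
  root=2; inorder splits into left=[], right=[9, 20, 25, 27, 28]
  root=27; inorder splits into left=[9, 20, 25], right=[28]
  root=28; inorder splits into left=[], right=[]
  root=9; inorder splits into left=[], right=[20, 25]
  root=25; inorder splits into left=[20], right=[]
  root=20; inorder splits into left=[], right=[]
Reconstructed level-order: [2, 27, 9, 28, 25, 20]


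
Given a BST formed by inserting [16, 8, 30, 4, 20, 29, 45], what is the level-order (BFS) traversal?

Tree insertion order: [16, 8, 30, 4, 20, 29, 45]
Tree (level-order array): [16, 8, 30, 4, None, 20, 45, None, None, None, 29]
BFS from the root, enqueuing left then right child of each popped node:
  queue [16] -> pop 16, enqueue [8, 30], visited so far: [16]
  queue [8, 30] -> pop 8, enqueue [4], visited so far: [16, 8]
  queue [30, 4] -> pop 30, enqueue [20, 45], visited so far: [16, 8, 30]
  queue [4, 20, 45] -> pop 4, enqueue [none], visited so far: [16, 8, 30, 4]
  queue [20, 45] -> pop 20, enqueue [29], visited so far: [16, 8, 30, 4, 20]
  queue [45, 29] -> pop 45, enqueue [none], visited so far: [16, 8, 30, 4, 20, 45]
  queue [29] -> pop 29, enqueue [none], visited so far: [16, 8, 30, 4, 20, 45, 29]
Result: [16, 8, 30, 4, 20, 45, 29]


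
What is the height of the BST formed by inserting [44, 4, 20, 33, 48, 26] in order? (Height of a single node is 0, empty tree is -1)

Insertion order: [44, 4, 20, 33, 48, 26]
Tree (level-order array): [44, 4, 48, None, 20, None, None, None, 33, 26]
Compute height bottom-up (empty subtree = -1):
  height(26) = 1 + max(-1, -1) = 0
  height(33) = 1 + max(0, -1) = 1
  height(20) = 1 + max(-1, 1) = 2
  height(4) = 1 + max(-1, 2) = 3
  height(48) = 1 + max(-1, -1) = 0
  height(44) = 1 + max(3, 0) = 4
Height = 4


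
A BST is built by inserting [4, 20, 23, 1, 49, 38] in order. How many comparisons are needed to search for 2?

Search path for 2: 4 -> 1
Found: False
Comparisons: 2


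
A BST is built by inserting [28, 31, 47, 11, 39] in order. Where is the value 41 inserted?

Starting tree (level order): [28, 11, 31, None, None, None, 47, 39]
Insertion path: 28 -> 31 -> 47 -> 39
Result: insert 41 as right child of 39
Final tree (level order): [28, 11, 31, None, None, None, 47, 39, None, None, 41]


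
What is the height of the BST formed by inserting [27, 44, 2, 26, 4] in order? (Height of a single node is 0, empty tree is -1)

Insertion order: [27, 44, 2, 26, 4]
Tree (level-order array): [27, 2, 44, None, 26, None, None, 4]
Compute height bottom-up (empty subtree = -1):
  height(4) = 1 + max(-1, -1) = 0
  height(26) = 1 + max(0, -1) = 1
  height(2) = 1 + max(-1, 1) = 2
  height(44) = 1 + max(-1, -1) = 0
  height(27) = 1 + max(2, 0) = 3
Height = 3


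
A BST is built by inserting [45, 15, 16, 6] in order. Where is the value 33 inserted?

Starting tree (level order): [45, 15, None, 6, 16]
Insertion path: 45 -> 15 -> 16
Result: insert 33 as right child of 16
Final tree (level order): [45, 15, None, 6, 16, None, None, None, 33]


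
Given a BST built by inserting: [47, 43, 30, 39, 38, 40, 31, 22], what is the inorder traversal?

Tree insertion order: [47, 43, 30, 39, 38, 40, 31, 22]
Tree (level-order array): [47, 43, None, 30, None, 22, 39, None, None, 38, 40, 31]
Inorder traversal: [22, 30, 31, 38, 39, 40, 43, 47]


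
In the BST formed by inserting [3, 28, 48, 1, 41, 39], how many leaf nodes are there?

Tree built from: [3, 28, 48, 1, 41, 39]
Tree (level-order array): [3, 1, 28, None, None, None, 48, 41, None, 39]
Rule: A leaf has 0 children.
Per-node child counts:
  node 3: 2 child(ren)
  node 1: 0 child(ren)
  node 28: 1 child(ren)
  node 48: 1 child(ren)
  node 41: 1 child(ren)
  node 39: 0 child(ren)
Matching nodes: [1, 39]
Count of leaf nodes: 2


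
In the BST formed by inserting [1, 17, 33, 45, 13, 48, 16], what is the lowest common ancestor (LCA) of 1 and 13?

Tree insertion order: [1, 17, 33, 45, 13, 48, 16]
Tree (level-order array): [1, None, 17, 13, 33, None, 16, None, 45, None, None, None, 48]
In a BST, the LCA of p=1, q=13 is the first node v on the
root-to-leaf path with p <= v <= q (go left if both < v, right if both > v).
Walk from root:
  at 1: 1 <= 1 <= 13, this is the LCA
LCA = 1


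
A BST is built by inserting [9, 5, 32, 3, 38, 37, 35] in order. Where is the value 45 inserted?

Starting tree (level order): [9, 5, 32, 3, None, None, 38, None, None, 37, None, 35]
Insertion path: 9 -> 32 -> 38
Result: insert 45 as right child of 38
Final tree (level order): [9, 5, 32, 3, None, None, 38, None, None, 37, 45, 35]


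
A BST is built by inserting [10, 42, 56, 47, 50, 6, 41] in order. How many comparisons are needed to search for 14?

Search path for 14: 10 -> 42 -> 41
Found: False
Comparisons: 3


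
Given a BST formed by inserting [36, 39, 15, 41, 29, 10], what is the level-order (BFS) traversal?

Tree insertion order: [36, 39, 15, 41, 29, 10]
Tree (level-order array): [36, 15, 39, 10, 29, None, 41]
BFS from the root, enqueuing left then right child of each popped node:
  queue [36] -> pop 36, enqueue [15, 39], visited so far: [36]
  queue [15, 39] -> pop 15, enqueue [10, 29], visited so far: [36, 15]
  queue [39, 10, 29] -> pop 39, enqueue [41], visited so far: [36, 15, 39]
  queue [10, 29, 41] -> pop 10, enqueue [none], visited so far: [36, 15, 39, 10]
  queue [29, 41] -> pop 29, enqueue [none], visited so far: [36, 15, 39, 10, 29]
  queue [41] -> pop 41, enqueue [none], visited so far: [36, 15, 39, 10, 29, 41]
Result: [36, 15, 39, 10, 29, 41]


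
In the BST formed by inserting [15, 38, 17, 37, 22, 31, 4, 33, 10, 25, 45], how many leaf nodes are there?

Tree built from: [15, 38, 17, 37, 22, 31, 4, 33, 10, 25, 45]
Tree (level-order array): [15, 4, 38, None, 10, 17, 45, None, None, None, 37, None, None, 22, None, None, 31, 25, 33]
Rule: A leaf has 0 children.
Per-node child counts:
  node 15: 2 child(ren)
  node 4: 1 child(ren)
  node 10: 0 child(ren)
  node 38: 2 child(ren)
  node 17: 1 child(ren)
  node 37: 1 child(ren)
  node 22: 1 child(ren)
  node 31: 2 child(ren)
  node 25: 0 child(ren)
  node 33: 0 child(ren)
  node 45: 0 child(ren)
Matching nodes: [10, 25, 33, 45]
Count of leaf nodes: 4


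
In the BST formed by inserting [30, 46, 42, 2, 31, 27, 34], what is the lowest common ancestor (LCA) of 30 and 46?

Tree insertion order: [30, 46, 42, 2, 31, 27, 34]
Tree (level-order array): [30, 2, 46, None, 27, 42, None, None, None, 31, None, None, 34]
In a BST, the LCA of p=30, q=46 is the first node v on the
root-to-leaf path with p <= v <= q (go left if both < v, right if both > v).
Walk from root:
  at 30: 30 <= 30 <= 46, this is the LCA
LCA = 30


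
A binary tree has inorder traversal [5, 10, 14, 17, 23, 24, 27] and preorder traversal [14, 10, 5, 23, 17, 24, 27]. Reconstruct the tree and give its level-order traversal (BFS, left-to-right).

Inorder:  [5, 10, 14, 17, 23, 24, 27]
Preorder: [14, 10, 5, 23, 17, 24, 27]
Algorithm: preorder visits root first, so consume preorder in order;
for each root, split the current inorder slice at that value into
left-subtree inorder and right-subtree inorder, then recurse.
Recursive splits:
  root=14; inorder splits into left=[5, 10], right=[17, 23, 24, 27]
  root=10; inorder splits into left=[5], right=[]
  root=5; inorder splits into left=[], right=[]
  root=23; inorder splits into left=[17], right=[24, 27]
  root=17; inorder splits into left=[], right=[]
  root=24; inorder splits into left=[], right=[27]
  root=27; inorder splits into left=[], right=[]
Reconstructed level-order: [14, 10, 23, 5, 17, 24, 27]


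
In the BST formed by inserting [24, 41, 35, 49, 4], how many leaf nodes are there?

Tree built from: [24, 41, 35, 49, 4]
Tree (level-order array): [24, 4, 41, None, None, 35, 49]
Rule: A leaf has 0 children.
Per-node child counts:
  node 24: 2 child(ren)
  node 4: 0 child(ren)
  node 41: 2 child(ren)
  node 35: 0 child(ren)
  node 49: 0 child(ren)
Matching nodes: [4, 35, 49]
Count of leaf nodes: 3


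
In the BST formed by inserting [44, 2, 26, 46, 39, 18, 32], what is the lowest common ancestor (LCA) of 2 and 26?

Tree insertion order: [44, 2, 26, 46, 39, 18, 32]
Tree (level-order array): [44, 2, 46, None, 26, None, None, 18, 39, None, None, 32]
In a BST, the LCA of p=2, q=26 is the first node v on the
root-to-leaf path with p <= v <= q (go left if both < v, right if both > v).
Walk from root:
  at 44: both 2 and 26 < 44, go left
  at 2: 2 <= 2 <= 26, this is the LCA
LCA = 2


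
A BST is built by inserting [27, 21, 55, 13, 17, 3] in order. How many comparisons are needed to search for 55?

Search path for 55: 27 -> 55
Found: True
Comparisons: 2


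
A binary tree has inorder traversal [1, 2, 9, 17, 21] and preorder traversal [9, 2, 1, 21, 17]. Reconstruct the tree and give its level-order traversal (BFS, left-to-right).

Inorder:  [1, 2, 9, 17, 21]
Preorder: [9, 2, 1, 21, 17]
Algorithm: preorder visits root first, so consume preorder in order;
for each root, split the current inorder slice at that value into
left-subtree inorder and right-subtree inorder, then recurse.
Recursive splits:
  root=9; inorder splits into left=[1, 2], right=[17, 21]
  root=2; inorder splits into left=[1], right=[]
  root=1; inorder splits into left=[], right=[]
  root=21; inorder splits into left=[17], right=[]
  root=17; inorder splits into left=[], right=[]
Reconstructed level-order: [9, 2, 21, 1, 17]


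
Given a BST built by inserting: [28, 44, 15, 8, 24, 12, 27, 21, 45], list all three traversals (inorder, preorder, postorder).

Tree insertion order: [28, 44, 15, 8, 24, 12, 27, 21, 45]
Tree (level-order array): [28, 15, 44, 8, 24, None, 45, None, 12, 21, 27]
Inorder (L, root, R): [8, 12, 15, 21, 24, 27, 28, 44, 45]
Preorder (root, L, R): [28, 15, 8, 12, 24, 21, 27, 44, 45]
Postorder (L, R, root): [12, 8, 21, 27, 24, 15, 45, 44, 28]


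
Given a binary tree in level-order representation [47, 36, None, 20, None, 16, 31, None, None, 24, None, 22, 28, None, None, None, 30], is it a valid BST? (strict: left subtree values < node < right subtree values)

Level-order array: [47, 36, None, 20, None, 16, 31, None, None, 24, None, 22, 28, None, None, None, 30]
Validate using subtree bounds (lo, hi): at each node, require lo < value < hi,
then recurse left with hi=value and right with lo=value.
Preorder trace (stopping at first violation):
  at node 47 with bounds (-inf, +inf): OK
  at node 36 with bounds (-inf, 47): OK
  at node 20 with bounds (-inf, 36): OK
  at node 16 with bounds (-inf, 20): OK
  at node 31 with bounds (20, 36): OK
  at node 24 with bounds (20, 31): OK
  at node 22 with bounds (20, 24): OK
  at node 28 with bounds (24, 31): OK
  at node 30 with bounds (28, 31): OK
No violation found at any node.
Result: Valid BST


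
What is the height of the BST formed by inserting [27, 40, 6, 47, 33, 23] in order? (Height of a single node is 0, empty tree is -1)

Insertion order: [27, 40, 6, 47, 33, 23]
Tree (level-order array): [27, 6, 40, None, 23, 33, 47]
Compute height bottom-up (empty subtree = -1):
  height(23) = 1 + max(-1, -1) = 0
  height(6) = 1 + max(-1, 0) = 1
  height(33) = 1 + max(-1, -1) = 0
  height(47) = 1 + max(-1, -1) = 0
  height(40) = 1 + max(0, 0) = 1
  height(27) = 1 + max(1, 1) = 2
Height = 2


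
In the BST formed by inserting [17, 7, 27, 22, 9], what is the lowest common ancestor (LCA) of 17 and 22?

Tree insertion order: [17, 7, 27, 22, 9]
Tree (level-order array): [17, 7, 27, None, 9, 22]
In a BST, the LCA of p=17, q=22 is the first node v on the
root-to-leaf path with p <= v <= q (go left if both < v, right if both > v).
Walk from root:
  at 17: 17 <= 17 <= 22, this is the LCA
LCA = 17


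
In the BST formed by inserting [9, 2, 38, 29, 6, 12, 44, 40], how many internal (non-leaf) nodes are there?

Tree built from: [9, 2, 38, 29, 6, 12, 44, 40]
Tree (level-order array): [9, 2, 38, None, 6, 29, 44, None, None, 12, None, 40]
Rule: An internal node has at least one child.
Per-node child counts:
  node 9: 2 child(ren)
  node 2: 1 child(ren)
  node 6: 0 child(ren)
  node 38: 2 child(ren)
  node 29: 1 child(ren)
  node 12: 0 child(ren)
  node 44: 1 child(ren)
  node 40: 0 child(ren)
Matching nodes: [9, 2, 38, 29, 44]
Count of internal (non-leaf) nodes: 5


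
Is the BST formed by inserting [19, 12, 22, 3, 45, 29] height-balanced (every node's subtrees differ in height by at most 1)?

Tree (level-order array): [19, 12, 22, 3, None, None, 45, None, None, 29]
Definition: a tree is height-balanced if, at every node, |h(left) - h(right)| <= 1 (empty subtree has height -1).
Bottom-up per-node check:
  node 3: h_left=-1, h_right=-1, diff=0 [OK], height=0
  node 12: h_left=0, h_right=-1, diff=1 [OK], height=1
  node 29: h_left=-1, h_right=-1, diff=0 [OK], height=0
  node 45: h_left=0, h_right=-1, diff=1 [OK], height=1
  node 22: h_left=-1, h_right=1, diff=2 [FAIL (|-1-1|=2 > 1)], height=2
  node 19: h_left=1, h_right=2, diff=1 [OK], height=3
Node 22 violates the condition: |-1 - 1| = 2 > 1.
Result: Not balanced


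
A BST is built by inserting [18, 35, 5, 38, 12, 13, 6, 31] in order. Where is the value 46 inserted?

Starting tree (level order): [18, 5, 35, None, 12, 31, 38, 6, 13]
Insertion path: 18 -> 35 -> 38
Result: insert 46 as right child of 38
Final tree (level order): [18, 5, 35, None, 12, 31, 38, 6, 13, None, None, None, 46]


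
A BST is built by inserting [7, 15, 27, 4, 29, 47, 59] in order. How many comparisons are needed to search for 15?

Search path for 15: 7 -> 15
Found: True
Comparisons: 2


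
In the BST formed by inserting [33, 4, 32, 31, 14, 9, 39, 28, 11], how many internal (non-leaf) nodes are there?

Tree built from: [33, 4, 32, 31, 14, 9, 39, 28, 11]
Tree (level-order array): [33, 4, 39, None, 32, None, None, 31, None, 14, None, 9, 28, None, 11]
Rule: An internal node has at least one child.
Per-node child counts:
  node 33: 2 child(ren)
  node 4: 1 child(ren)
  node 32: 1 child(ren)
  node 31: 1 child(ren)
  node 14: 2 child(ren)
  node 9: 1 child(ren)
  node 11: 0 child(ren)
  node 28: 0 child(ren)
  node 39: 0 child(ren)
Matching nodes: [33, 4, 32, 31, 14, 9]
Count of internal (non-leaf) nodes: 6


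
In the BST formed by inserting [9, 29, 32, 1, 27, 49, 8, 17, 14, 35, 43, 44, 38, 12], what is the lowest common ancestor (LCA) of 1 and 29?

Tree insertion order: [9, 29, 32, 1, 27, 49, 8, 17, 14, 35, 43, 44, 38, 12]
Tree (level-order array): [9, 1, 29, None, 8, 27, 32, None, None, 17, None, None, 49, 14, None, 35, None, 12, None, None, 43, None, None, 38, 44]
In a BST, the LCA of p=1, q=29 is the first node v on the
root-to-leaf path with p <= v <= q (go left if both < v, right if both > v).
Walk from root:
  at 9: 1 <= 9 <= 29, this is the LCA
LCA = 9


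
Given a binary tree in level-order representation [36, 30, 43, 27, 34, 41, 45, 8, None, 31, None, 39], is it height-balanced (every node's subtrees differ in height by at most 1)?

Tree (level-order array): [36, 30, 43, 27, 34, 41, 45, 8, None, 31, None, 39]
Definition: a tree is height-balanced if, at every node, |h(left) - h(right)| <= 1 (empty subtree has height -1).
Bottom-up per-node check:
  node 8: h_left=-1, h_right=-1, diff=0 [OK], height=0
  node 27: h_left=0, h_right=-1, diff=1 [OK], height=1
  node 31: h_left=-1, h_right=-1, diff=0 [OK], height=0
  node 34: h_left=0, h_right=-1, diff=1 [OK], height=1
  node 30: h_left=1, h_right=1, diff=0 [OK], height=2
  node 39: h_left=-1, h_right=-1, diff=0 [OK], height=0
  node 41: h_left=0, h_right=-1, diff=1 [OK], height=1
  node 45: h_left=-1, h_right=-1, diff=0 [OK], height=0
  node 43: h_left=1, h_right=0, diff=1 [OK], height=2
  node 36: h_left=2, h_right=2, diff=0 [OK], height=3
All nodes satisfy the balance condition.
Result: Balanced


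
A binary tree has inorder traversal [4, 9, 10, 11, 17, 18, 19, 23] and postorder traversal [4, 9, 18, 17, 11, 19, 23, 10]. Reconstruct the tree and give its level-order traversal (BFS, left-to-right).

Inorder:   [4, 9, 10, 11, 17, 18, 19, 23]
Postorder: [4, 9, 18, 17, 11, 19, 23, 10]
Algorithm: postorder visits root last, so walk postorder right-to-left;
each value is the root of the current inorder slice — split it at that
value, recurse on the right subtree first, then the left.
Recursive splits:
  root=10; inorder splits into left=[4, 9], right=[11, 17, 18, 19, 23]
  root=23; inorder splits into left=[11, 17, 18, 19], right=[]
  root=19; inorder splits into left=[11, 17, 18], right=[]
  root=11; inorder splits into left=[], right=[17, 18]
  root=17; inorder splits into left=[], right=[18]
  root=18; inorder splits into left=[], right=[]
  root=9; inorder splits into left=[4], right=[]
  root=4; inorder splits into left=[], right=[]
Reconstructed level-order: [10, 9, 23, 4, 19, 11, 17, 18]


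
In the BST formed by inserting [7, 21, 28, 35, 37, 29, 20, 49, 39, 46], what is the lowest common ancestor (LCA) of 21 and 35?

Tree insertion order: [7, 21, 28, 35, 37, 29, 20, 49, 39, 46]
Tree (level-order array): [7, None, 21, 20, 28, None, None, None, 35, 29, 37, None, None, None, 49, 39, None, None, 46]
In a BST, the LCA of p=21, q=35 is the first node v on the
root-to-leaf path with p <= v <= q (go left if both < v, right if both > v).
Walk from root:
  at 7: both 21 and 35 > 7, go right
  at 21: 21 <= 21 <= 35, this is the LCA
LCA = 21


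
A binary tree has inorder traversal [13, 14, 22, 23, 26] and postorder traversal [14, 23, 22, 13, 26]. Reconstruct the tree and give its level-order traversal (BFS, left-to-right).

Inorder:   [13, 14, 22, 23, 26]
Postorder: [14, 23, 22, 13, 26]
Algorithm: postorder visits root last, so walk postorder right-to-left;
each value is the root of the current inorder slice — split it at that
value, recurse on the right subtree first, then the left.
Recursive splits:
  root=26; inorder splits into left=[13, 14, 22, 23], right=[]
  root=13; inorder splits into left=[], right=[14, 22, 23]
  root=22; inorder splits into left=[14], right=[23]
  root=23; inorder splits into left=[], right=[]
  root=14; inorder splits into left=[], right=[]
Reconstructed level-order: [26, 13, 22, 14, 23]


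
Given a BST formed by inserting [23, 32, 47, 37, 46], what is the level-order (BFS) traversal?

Tree insertion order: [23, 32, 47, 37, 46]
Tree (level-order array): [23, None, 32, None, 47, 37, None, None, 46]
BFS from the root, enqueuing left then right child of each popped node:
  queue [23] -> pop 23, enqueue [32], visited so far: [23]
  queue [32] -> pop 32, enqueue [47], visited so far: [23, 32]
  queue [47] -> pop 47, enqueue [37], visited so far: [23, 32, 47]
  queue [37] -> pop 37, enqueue [46], visited so far: [23, 32, 47, 37]
  queue [46] -> pop 46, enqueue [none], visited so far: [23, 32, 47, 37, 46]
Result: [23, 32, 47, 37, 46]


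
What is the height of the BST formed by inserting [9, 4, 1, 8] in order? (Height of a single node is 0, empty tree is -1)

Insertion order: [9, 4, 1, 8]
Tree (level-order array): [9, 4, None, 1, 8]
Compute height bottom-up (empty subtree = -1):
  height(1) = 1 + max(-1, -1) = 0
  height(8) = 1 + max(-1, -1) = 0
  height(4) = 1 + max(0, 0) = 1
  height(9) = 1 + max(1, -1) = 2
Height = 2


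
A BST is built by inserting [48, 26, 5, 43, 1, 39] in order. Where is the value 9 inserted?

Starting tree (level order): [48, 26, None, 5, 43, 1, None, 39]
Insertion path: 48 -> 26 -> 5
Result: insert 9 as right child of 5
Final tree (level order): [48, 26, None, 5, 43, 1, 9, 39]


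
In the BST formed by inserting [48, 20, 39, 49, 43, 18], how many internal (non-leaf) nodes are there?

Tree built from: [48, 20, 39, 49, 43, 18]
Tree (level-order array): [48, 20, 49, 18, 39, None, None, None, None, None, 43]
Rule: An internal node has at least one child.
Per-node child counts:
  node 48: 2 child(ren)
  node 20: 2 child(ren)
  node 18: 0 child(ren)
  node 39: 1 child(ren)
  node 43: 0 child(ren)
  node 49: 0 child(ren)
Matching nodes: [48, 20, 39]
Count of internal (non-leaf) nodes: 3


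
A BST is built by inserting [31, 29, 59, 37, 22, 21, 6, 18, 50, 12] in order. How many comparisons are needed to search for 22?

Search path for 22: 31 -> 29 -> 22
Found: True
Comparisons: 3


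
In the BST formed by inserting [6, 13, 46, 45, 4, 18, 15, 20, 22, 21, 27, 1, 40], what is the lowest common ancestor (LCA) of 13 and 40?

Tree insertion order: [6, 13, 46, 45, 4, 18, 15, 20, 22, 21, 27, 1, 40]
Tree (level-order array): [6, 4, 13, 1, None, None, 46, None, None, 45, None, 18, None, 15, 20, None, None, None, 22, 21, 27, None, None, None, 40]
In a BST, the LCA of p=13, q=40 is the first node v on the
root-to-leaf path with p <= v <= q (go left if both < v, right if both > v).
Walk from root:
  at 6: both 13 and 40 > 6, go right
  at 13: 13 <= 13 <= 40, this is the LCA
LCA = 13


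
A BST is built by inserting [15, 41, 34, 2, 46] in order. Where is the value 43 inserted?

Starting tree (level order): [15, 2, 41, None, None, 34, 46]
Insertion path: 15 -> 41 -> 46
Result: insert 43 as left child of 46
Final tree (level order): [15, 2, 41, None, None, 34, 46, None, None, 43]


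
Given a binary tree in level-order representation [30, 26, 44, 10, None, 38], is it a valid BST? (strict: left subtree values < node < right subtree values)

Level-order array: [30, 26, 44, 10, None, 38]
Validate using subtree bounds (lo, hi): at each node, require lo < value < hi,
then recurse left with hi=value and right with lo=value.
Preorder trace (stopping at first violation):
  at node 30 with bounds (-inf, +inf): OK
  at node 26 with bounds (-inf, 30): OK
  at node 10 with bounds (-inf, 26): OK
  at node 44 with bounds (30, +inf): OK
  at node 38 with bounds (30, 44): OK
No violation found at any node.
Result: Valid BST


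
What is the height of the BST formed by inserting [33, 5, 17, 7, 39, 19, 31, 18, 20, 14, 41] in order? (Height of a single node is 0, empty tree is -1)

Insertion order: [33, 5, 17, 7, 39, 19, 31, 18, 20, 14, 41]
Tree (level-order array): [33, 5, 39, None, 17, None, 41, 7, 19, None, None, None, 14, 18, 31, None, None, None, None, 20]
Compute height bottom-up (empty subtree = -1):
  height(14) = 1 + max(-1, -1) = 0
  height(7) = 1 + max(-1, 0) = 1
  height(18) = 1 + max(-1, -1) = 0
  height(20) = 1 + max(-1, -1) = 0
  height(31) = 1 + max(0, -1) = 1
  height(19) = 1 + max(0, 1) = 2
  height(17) = 1 + max(1, 2) = 3
  height(5) = 1 + max(-1, 3) = 4
  height(41) = 1 + max(-1, -1) = 0
  height(39) = 1 + max(-1, 0) = 1
  height(33) = 1 + max(4, 1) = 5
Height = 5


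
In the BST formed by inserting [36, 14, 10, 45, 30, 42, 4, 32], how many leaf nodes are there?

Tree built from: [36, 14, 10, 45, 30, 42, 4, 32]
Tree (level-order array): [36, 14, 45, 10, 30, 42, None, 4, None, None, 32]
Rule: A leaf has 0 children.
Per-node child counts:
  node 36: 2 child(ren)
  node 14: 2 child(ren)
  node 10: 1 child(ren)
  node 4: 0 child(ren)
  node 30: 1 child(ren)
  node 32: 0 child(ren)
  node 45: 1 child(ren)
  node 42: 0 child(ren)
Matching nodes: [4, 32, 42]
Count of leaf nodes: 3


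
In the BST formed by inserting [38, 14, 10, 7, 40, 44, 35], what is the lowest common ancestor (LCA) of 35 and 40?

Tree insertion order: [38, 14, 10, 7, 40, 44, 35]
Tree (level-order array): [38, 14, 40, 10, 35, None, 44, 7]
In a BST, the LCA of p=35, q=40 is the first node v on the
root-to-leaf path with p <= v <= q (go left if both < v, right if both > v).
Walk from root:
  at 38: 35 <= 38 <= 40, this is the LCA
LCA = 38


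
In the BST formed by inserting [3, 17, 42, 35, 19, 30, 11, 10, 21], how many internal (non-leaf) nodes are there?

Tree built from: [3, 17, 42, 35, 19, 30, 11, 10, 21]
Tree (level-order array): [3, None, 17, 11, 42, 10, None, 35, None, None, None, 19, None, None, 30, 21]
Rule: An internal node has at least one child.
Per-node child counts:
  node 3: 1 child(ren)
  node 17: 2 child(ren)
  node 11: 1 child(ren)
  node 10: 0 child(ren)
  node 42: 1 child(ren)
  node 35: 1 child(ren)
  node 19: 1 child(ren)
  node 30: 1 child(ren)
  node 21: 0 child(ren)
Matching nodes: [3, 17, 11, 42, 35, 19, 30]
Count of internal (non-leaf) nodes: 7


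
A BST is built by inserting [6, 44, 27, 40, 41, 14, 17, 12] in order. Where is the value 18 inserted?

Starting tree (level order): [6, None, 44, 27, None, 14, 40, 12, 17, None, 41]
Insertion path: 6 -> 44 -> 27 -> 14 -> 17
Result: insert 18 as right child of 17
Final tree (level order): [6, None, 44, 27, None, 14, 40, 12, 17, None, 41, None, None, None, 18]


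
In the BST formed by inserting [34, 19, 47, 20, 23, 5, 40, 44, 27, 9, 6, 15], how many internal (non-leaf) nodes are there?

Tree built from: [34, 19, 47, 20, 23, 5, 40, 44, 27, 9, 6, 15]
Tree (level-order array): [34, 19, 47, 5, 20, 40, None, None, 9, None, 23, None, 44, 6, 15, None, 27]
Rule: An internal node has at least one child.
Per-node child counts:
  node 34: 2 child(ren)
  node 19: 2 child(ren)
  node 5: 1 child(ren)
  node 9: 2 child(ren)
  node 6: 0 child(ren)
  node 15: 0 child(ren)
  node 20: 1 child(ren)
  node 23: 1 child(ren)
  node 27: 0 child(ren)
  node 47: 1 child(ren)
  node 40: 1 child(ren)
  node 44: 0 child(ren)
Matching nodes: [34, 19, 5, 9, 20, 23, 47, 40]
Count of internal (non-leaf) nodes: 8


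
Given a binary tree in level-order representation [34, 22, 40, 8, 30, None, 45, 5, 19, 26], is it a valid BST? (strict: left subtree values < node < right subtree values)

Level-order array: [34, 22, 40, 8, 30, None, 45, 5, 19, 26]
Validate using subtree bounds (lo, hi): at each node, require lo < value < hi,
then recurse left with hi=value and right with lo=value.
Preorder trace (stopping at first violation):
  at node 34 with bounds (-inf, +inf): OK
  at node 22 with bounds (-inf, 34): OK
  at node 8 with bounds (-inf, 22): OK
  at node 5 with bounds (-inf, 8): OK
  at node 19 with bounds (8, 22): OK
  at node 30 with bounds (22, 34): OK
  at node 26 with bounds (22, 30): OK
  at node 40 with bounds (34, +inf): OK
  at node 45 with bounds (40, +inf): OK
No violation found at any node.
Result: Valid BST


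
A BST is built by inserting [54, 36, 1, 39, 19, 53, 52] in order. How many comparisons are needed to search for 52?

Search path for 52: 54 -> 36 -> 39 -> 53 -> 52
Found: True
Comparisons: 5


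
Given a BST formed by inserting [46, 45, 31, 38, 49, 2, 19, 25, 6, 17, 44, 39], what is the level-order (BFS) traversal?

Tree insertion order: [46, 45, 31, 38, 49, 2, 19, 25, 6, 17, 44, 39]
Tree (level-order array): [46, 45, 49, 31, None, None, None, 2, 38, None, 19, None, 44, 6, 25, 39, None, None, 17]
BFS from the root, enqueuing left then right child of each popped node:
  queue [46] -> pop 46, enqueue [45, 49], visited so far: [46]
  queue [45, 49] -> pop 45, enqueue [31], visited so far: [46, 45]
  queue [49, 31] -> pop 49, enqueue [none], visited so far: [46, 45, 49]
  queue [31] -> pop 31, enqueue [2, 38], visited so far: [46, 45, 49, 31]
  queue [2, 38] -> pop 2, enqueue [19], visited so far: [46, 45, 49, 31, 2]
  queue [38, 19] -> pop 38, enqueue [44], visited so far: [46, 45, 49, 31, 2, 38]
  queue [19, 44] -> pop 19, enqueue [6, 25], visited so far: [46, 45, 49, 31, 2, 38, 19]
  queue [44, 6, 25] -> pop 44, enqueue [39], visited so far: [46, 45, 49, 31, 2, 38, 19, 44]
  queue [6, 25, 39] -> pop 6, enqueue [17], visited so far: [46, 45, 49, 31, 2, 38, 19, 44, 6]
  queue [25, 39, 17] -> pop 25, enqueue [none], visited so far: [46, 45, 49, 31, 2, 38, 19, 44, 6, 25]
  queue [39, 17] -> pop 39, enqueue [none], visited so far: [46, 45, 49, 31, 2, 38, 19, 44, 6, 25, 39]
  queue [17] -> pop 17, enqueue [none], visited so far: [46, 45, 49, 31, 2, 38, 19, 44, 6, 25, 39, 17]
Result: [46, 45, 49, 31, 2, 38, 19, 44, 6, 25, 39, 17]


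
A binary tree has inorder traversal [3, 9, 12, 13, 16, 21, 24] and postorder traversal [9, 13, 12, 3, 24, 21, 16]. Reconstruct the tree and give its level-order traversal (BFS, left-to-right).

Inorder:   [3, 9, 12, 13, 16, 21, 24]
Postorder: [9, 13, 12, 3, 24, 21, 16]
Algorithm: postorder visits root last, so walk postorder right-to-left;
each value is the root of the current inorder slice — split it at that
value, recurse on the right subtree first, then the left.
Recursive splits:
  root=16; inorder splits into left=[3, 9, 12, 13], right=[21, 24]
  root=21; inorder splits into left=[], right=[24]
  root=24; inorder splits into left=[], right=[]
  root=3; inorder splits into left=[], right=[9, 12, 13]
  root=12; inorder splits into left=[9], right=[13]
  root=13; inorder splits into left=[], right=[]
  root=9; inorder splits into left=[], right=[]
Reconstructed level-order: [16, 3, 21, 12, 24, 9, 13]


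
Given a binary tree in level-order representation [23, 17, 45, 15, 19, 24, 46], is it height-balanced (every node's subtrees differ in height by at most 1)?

Tree (level-order array): [23, 17, 45, 15, 19, 24, 46]
Definition: a tree is height-balanced if, at every node, |h(left) - h(right)| <= 1 (empty subtree has height -1).
Bottom-up per-node check:
  node 15: h_left=-1, h_right=-1, diff=0 [OK], height=0
  node 19: h_left=-1, h_right=-1, diff=0 [OK], height=0
  node 17: h_left=0, h_right=0, diff=0 [OK], height=1
  node 24: h_left=-1, h_right=-1, diff=0 [OK], height=0
  node 46: h_left=-1, h_right=-1, diff=0 [OK], height=0
  node 45: h_left=0, h_right=0, diff=0 [OK], height=1
  node 23: h_left=1, h_right=1, diff=0 [OK], height=2
All nodes satisfy the balance condition.
Result: Balanced


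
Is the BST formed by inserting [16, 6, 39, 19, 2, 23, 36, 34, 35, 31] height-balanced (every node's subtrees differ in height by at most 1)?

Tree (level-order array): [16, 6, 39, 2, None, 19, None, None, None, None, 23, None, 36, 34, None, 31, 35]
Definition: a tree is height-balanced if, at every node, |h(left) - h(right)| <= 1 (empty subtree has height -1).
Bottom-up per-node check:
  node 2: h_left=-1, h_right=-1, diff=0 [OK], height=0
  node 6: h_left=0, h_right=-1, diff=1 [OK], height=1
  node 31: h_left=-1, h_right=-1, diff=0 [OK], height=0
  node 35: h_left=-1, h_right=-1, diff=0 [OK], height=0
  node 34: h_left=0, h_right=0, diff=0 [OK], height=1
  node 36: h_left=1, h_right=-1, diff=2 [FAIL (|1--1|=2 > 1)], height=2
  node 23: h_left=-1, h_right=2, diff=3 [FAIL (|-1-2|=3 > 1)], height=3
  node 19: h_left=-1, h_right=3, diff=4 [FAIL (|-1-3|=4 > 1)], height=4
  node 39: h_left=4, h_right=-1, diff=5 [FAIL (|4--1|=5 > 1)], height=5
  node 16: h_left=1, h_right=5, diff=4 [FAIL (|1-5|=4 > 1)], height=6
Node 36 violates the condition: |1 - -1| = 2 > 1.
Result: Not balanced


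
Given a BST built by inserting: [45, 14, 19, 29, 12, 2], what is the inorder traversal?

Tree insertion order: [45, 14, 19, 29, 12, 2]
Tree (level-order array): [45, 14, None, 12, 19, 2, None, None, 29]
Inorder traversal: [2, 12, 14, 19, 29, 45]


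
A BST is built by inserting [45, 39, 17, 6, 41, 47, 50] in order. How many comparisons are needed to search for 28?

Search path for 28: 45 -> 39 -> 17
Found: False
Comparisons: 3


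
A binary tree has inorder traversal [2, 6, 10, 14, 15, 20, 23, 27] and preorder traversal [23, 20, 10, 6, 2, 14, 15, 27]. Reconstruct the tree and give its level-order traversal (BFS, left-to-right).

Inorder:  [2, 6, 10, 14, 15, 20, 23, 27]
Preorder: [23, 20, 10, 6, 2, 14, 15, 27]
Algorithm: preorder visits root first, so consume preorder in order;
for each root, split the current inorder slice at that value into
left-subtree inorder and right-subtree inorder, then recurse.
Recursive splits:
  root=23; inorder splits into left=[2, 6, 10, 14, 15, 20], right=[27]
  root=20; inorder splits into left=[2, 6, 10, 14, 15], right=[]
  root=10; inorder splits into left=[2, 6], right=[14, 15]
  root=6; inorder splits into left=[2], right=[]
  root=2; inorder splits into left=[], right=[]
  root=14; inorder splits into left=[], right=[15]
  root=15; inorder splits into left=[], right=[]
  root=27; inorder splits into left=[], right=[]
Reconstructed level-order: [23, 20, 27, 10, 6, 14, 2, 15]


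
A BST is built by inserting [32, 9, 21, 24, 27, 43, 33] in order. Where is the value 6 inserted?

Starting tree (level order): [32, 9, 43, None, 21, 33, None, None, 24, None, None, None, 27]
Insertion path: 32 -> 9
Result: insert 6 as left child of 9
Final tree (level order): [32, 9, 43, 6, 21, 33, None, None, None, None, 24, None, None, None, 27]


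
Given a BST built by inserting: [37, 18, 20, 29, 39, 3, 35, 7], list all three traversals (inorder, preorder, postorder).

Tree insertion order: [37, 18, 20, 29, 39, 3, 35, 7]
Tree (level-order array): [37, 18, 39, 3, 20, None, None, None, 7, None, 29, None, None, None, 35]
Inorder (L, root, R): [3, 7, 18, 20, 29, 35, 37, 39]
Preorder (root, L, R): [37, 18, 3, 7, 20, 29, 35, 39]
Postorder (L, R, root): [7, 3, 35, 29, 20, 18, 39, 37]


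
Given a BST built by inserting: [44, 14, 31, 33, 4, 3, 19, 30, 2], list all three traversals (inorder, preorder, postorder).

Tree insertion order: [44, 14, 31, 33, 4, 3, 19, 30, 2]
Tree (level-order array): [44, 14, None, 4, 31, 3, None, 19, 33, 2, None, None, 30]
Inorder (L, root, R): [2, 3, 4, 14, 19, 30, 31, 33, 44]
Preorder (root, L, R): [44, 14, 4, 3, 2, 31, 19, 30, 33]
Postorder (L, R, root): [2, 3, 4, 30, 19, 33, 31, 14, 44]


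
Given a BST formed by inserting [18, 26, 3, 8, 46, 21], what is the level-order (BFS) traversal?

Tree insertion order: [18, 26, 3, 8, 46, 21]
Tree (level-order array): [18, 3, 26, None, 8, 21, 46]
BFS from the root, enqueuing left then right child of each popped node:
  queue [18] -> pop 18, enqueue [3, 26], visited so far: [18]
  queue [3, 26] -> pop 3, enqueue [8], visited so far: [18, 3]
  queue [26, 8] -> pop 26, enqueue [21, 46], visited so far: [18, 3, 26]
  queue [8, 21, 46] -> pop 8, enqueue [none], visited so far: [18, 3, 26, 8]
  queue [21, 46] -> pop 21, enqueue [none], visited so far: [18, 3, 26, 8, 21]
  queue [46] -> pop 46, enqueue [none], visited so far: [18, 3, 26, 8, 21, 46]
Result: [18, 3, 26, 8, 21, 46]


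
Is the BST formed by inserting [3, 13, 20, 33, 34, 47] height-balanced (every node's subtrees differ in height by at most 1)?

Tree (level-order array): [3, None, 13, None, 20, None, 33, None, 34, None, 47]
Definition: a tree is height-balanced if, at every node, |h(left) - h(right)| <= 1 (empty subtree has height -1).
Bottom-up per-node check:
  node 47: h_left=-1, h_right=-1, diff=0 [OK], height=0
  node 34: h_left=-1, h_right=0, diff=1 [OK], height=1
  node 33: h_left=-1, h_right=1, diff=2 [FAIL (|-1-1|=2 > 1)], height=2
  node 20: h_left=-1, h_right=2, diff=3 [FAIL (|-1-2|=3 > 1)], height=3
  node 13: h_left=-1, h_right=3, diff=4 [FAIL (|-1-3|=4 > 1)], height=4
  node 3: h_left=-1, h_right=4, diff=5 [FAIL (|-1-4|=5 > 1)], height=5
Node 33 violates the condition: |-1 - 1| = 2 > 1.
Result: Not balanced


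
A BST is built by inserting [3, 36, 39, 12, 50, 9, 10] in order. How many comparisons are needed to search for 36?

Search path for 36: 3 -> 36
Found: True
Comparisons: 2


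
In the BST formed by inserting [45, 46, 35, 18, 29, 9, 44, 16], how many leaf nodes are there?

Tree built from: [45, 46, 35, 18, 29, 9, 44, 16]
Tree (level-order array): [45, 35, 46, 18, 44, None, None, 9, 29, None, None, None, 16]
Rule: A leaf has 0 children.
Per-node child counts:
  node 45: 2 child(ren)
  node 35: 2 child(ren)
  node 18: 2 child(ren)
  node 9: 1 child(ren)
  node 16: 0 child(ren)
  node 29: 0 child(ren)
  node 44: 0 child(ren)
  node 46: 0 child(ren)
Matching nodes: [16, 29, 44, 46]
Count of leaf nodes: 4


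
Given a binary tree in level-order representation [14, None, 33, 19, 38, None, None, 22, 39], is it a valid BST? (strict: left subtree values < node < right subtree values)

Level-order array: [14, None, 33, 19, 38, None, None, 22, 39]
Validate using subtree bounds (lo, hi): at each node, require lo < value < hi,
then recurse left with hi=value and right with lo=value.
Preorder trace (stopping at first violation):
  at node 14 with bounds (-inf, +inf): OK
  at node 33 with bounds (14, +inf): OK
  at node 19 with bounds (14, 33): OK
  at node 38 with bounds (33, +inf): OK
  at node 22 with bounds (33, 38): VIOLATION
Node 22 violates its bound: not (33 < 22 < 38).
Result: Not a valid BST


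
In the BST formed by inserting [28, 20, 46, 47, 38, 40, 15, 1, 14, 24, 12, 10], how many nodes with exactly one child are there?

Tree built from: [28, 20, 46, 47, 38, 40, 15, 1, 14, 24, 12, 10]
Tree (level-order array): [28, 20, 46, 15, 24, 38, 47, 1, None, None, None, None, 40, None, None, None, 14, None, None, 12, None, 10]
Rule: These are nodes with exactly 1 non-null child.
Per-node child counts:
  node 28: 2 child(ren)
  node 20: 2 child(ren)
  node 15: 1 child(ren)
  node 1: 1 child(ren)
  node 14: 1 child(ren)
  node 12: 1 child(ren)
  node 10: 0 child(ren)
  node 24: 0 child(ren)
  node 46: 2 child(ren)
  node 38: 1 child(ren)
  node 40: 0 child(ren)
  node 47: 0 child(ren)
Matching nodes: [15, 1, 14, 12, 38]
Count of nodes with exactly one child: 5
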